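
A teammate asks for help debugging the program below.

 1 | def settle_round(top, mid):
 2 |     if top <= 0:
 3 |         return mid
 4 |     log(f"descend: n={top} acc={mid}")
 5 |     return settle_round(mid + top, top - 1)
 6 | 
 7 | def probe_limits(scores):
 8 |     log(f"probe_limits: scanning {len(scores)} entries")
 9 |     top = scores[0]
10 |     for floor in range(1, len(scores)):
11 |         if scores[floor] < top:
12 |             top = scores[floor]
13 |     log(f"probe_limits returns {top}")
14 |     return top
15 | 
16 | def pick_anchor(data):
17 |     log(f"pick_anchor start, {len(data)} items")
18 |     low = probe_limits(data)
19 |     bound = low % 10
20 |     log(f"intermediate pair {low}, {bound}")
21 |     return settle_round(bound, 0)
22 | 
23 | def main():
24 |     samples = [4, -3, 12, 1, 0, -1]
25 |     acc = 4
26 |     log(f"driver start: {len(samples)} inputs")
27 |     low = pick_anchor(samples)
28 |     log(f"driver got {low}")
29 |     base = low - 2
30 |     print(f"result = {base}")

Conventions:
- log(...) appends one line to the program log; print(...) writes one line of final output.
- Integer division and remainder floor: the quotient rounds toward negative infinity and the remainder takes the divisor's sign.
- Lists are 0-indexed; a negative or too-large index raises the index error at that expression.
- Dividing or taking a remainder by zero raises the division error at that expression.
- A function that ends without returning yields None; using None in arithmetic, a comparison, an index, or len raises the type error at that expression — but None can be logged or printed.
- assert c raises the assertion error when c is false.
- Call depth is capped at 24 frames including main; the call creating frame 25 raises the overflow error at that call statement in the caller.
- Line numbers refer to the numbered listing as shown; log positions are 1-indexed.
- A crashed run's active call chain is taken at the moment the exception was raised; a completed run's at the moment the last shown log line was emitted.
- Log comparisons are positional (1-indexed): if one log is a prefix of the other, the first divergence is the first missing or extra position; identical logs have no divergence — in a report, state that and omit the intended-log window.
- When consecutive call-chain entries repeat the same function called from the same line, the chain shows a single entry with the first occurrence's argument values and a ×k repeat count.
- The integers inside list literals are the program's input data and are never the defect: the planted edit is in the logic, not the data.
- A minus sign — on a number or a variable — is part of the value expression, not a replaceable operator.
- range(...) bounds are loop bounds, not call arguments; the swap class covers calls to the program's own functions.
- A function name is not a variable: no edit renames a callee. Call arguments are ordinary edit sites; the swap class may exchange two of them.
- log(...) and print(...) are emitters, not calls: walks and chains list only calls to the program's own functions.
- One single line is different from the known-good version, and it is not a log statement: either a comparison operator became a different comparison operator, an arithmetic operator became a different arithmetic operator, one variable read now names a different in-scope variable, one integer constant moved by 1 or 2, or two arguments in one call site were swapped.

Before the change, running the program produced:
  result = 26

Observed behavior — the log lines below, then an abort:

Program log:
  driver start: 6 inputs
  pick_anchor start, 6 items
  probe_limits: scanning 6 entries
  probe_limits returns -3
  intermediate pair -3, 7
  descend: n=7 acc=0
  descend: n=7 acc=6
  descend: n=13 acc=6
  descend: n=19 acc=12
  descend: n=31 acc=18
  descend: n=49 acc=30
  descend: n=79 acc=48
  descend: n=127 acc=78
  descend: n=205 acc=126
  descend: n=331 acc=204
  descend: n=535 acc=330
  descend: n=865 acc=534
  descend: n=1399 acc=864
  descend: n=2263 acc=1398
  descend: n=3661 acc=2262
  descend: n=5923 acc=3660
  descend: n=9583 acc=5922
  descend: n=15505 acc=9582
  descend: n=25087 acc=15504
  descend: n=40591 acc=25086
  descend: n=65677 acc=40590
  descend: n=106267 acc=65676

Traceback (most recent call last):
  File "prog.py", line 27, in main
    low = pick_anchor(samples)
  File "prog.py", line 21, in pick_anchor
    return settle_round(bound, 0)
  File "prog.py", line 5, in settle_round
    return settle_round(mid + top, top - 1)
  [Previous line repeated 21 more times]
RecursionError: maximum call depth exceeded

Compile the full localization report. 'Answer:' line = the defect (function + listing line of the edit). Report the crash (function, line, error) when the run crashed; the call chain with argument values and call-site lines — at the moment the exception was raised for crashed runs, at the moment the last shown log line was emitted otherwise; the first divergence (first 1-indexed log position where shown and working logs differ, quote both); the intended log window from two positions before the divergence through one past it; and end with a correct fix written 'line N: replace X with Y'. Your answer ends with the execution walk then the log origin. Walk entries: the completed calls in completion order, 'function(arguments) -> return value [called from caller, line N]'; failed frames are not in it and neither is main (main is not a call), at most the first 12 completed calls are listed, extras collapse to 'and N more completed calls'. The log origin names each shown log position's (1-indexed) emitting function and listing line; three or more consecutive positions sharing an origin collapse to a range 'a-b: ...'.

Answer: the defect is in settle_round at line 5.
The tell: The log first diverges at position 7: the faulty run prints 'descend: n=7 acc=6' where the working version prints 'descend: n=6 acc=7'.
Crash: settle_round, line 5, RecursionError.
Call chain: main -> pick_anchor([4, -3, 12, 1, 0, -1]) (called at line 27) -> settle_round(7, 0) (called at line 21) -> settle_round(7, 6) (called at line 5) ×21.
First divergence: at position 7 the run shows 'descend: n=7 acc=6' where the working version logs 'descend: n=6 acc=7'.
Intended log window:
  5: intermediate pair -3, 7
  6: descend: n=7 acc=0
  7: descend: n=6 acc=7
  8: descend: n=5 acc=13
Execution walk:
  probe_limits([4, -3, 12, 1, 0, -1]) -> -3  [called from pick_anchor, line 18]
Log line origins:
  1 — main, line 26
  2 — pick_anchor, line 17
  3 — probe_limits, line 8
  4 — probe_limits, line 13
  5 — pick_anchor, line 20
  6-27 — settle_round, line 4
A correct fix: line 5: replace `settle_round(mid + top, top - 1)` with `settle_round(top - 1, mid + top)`.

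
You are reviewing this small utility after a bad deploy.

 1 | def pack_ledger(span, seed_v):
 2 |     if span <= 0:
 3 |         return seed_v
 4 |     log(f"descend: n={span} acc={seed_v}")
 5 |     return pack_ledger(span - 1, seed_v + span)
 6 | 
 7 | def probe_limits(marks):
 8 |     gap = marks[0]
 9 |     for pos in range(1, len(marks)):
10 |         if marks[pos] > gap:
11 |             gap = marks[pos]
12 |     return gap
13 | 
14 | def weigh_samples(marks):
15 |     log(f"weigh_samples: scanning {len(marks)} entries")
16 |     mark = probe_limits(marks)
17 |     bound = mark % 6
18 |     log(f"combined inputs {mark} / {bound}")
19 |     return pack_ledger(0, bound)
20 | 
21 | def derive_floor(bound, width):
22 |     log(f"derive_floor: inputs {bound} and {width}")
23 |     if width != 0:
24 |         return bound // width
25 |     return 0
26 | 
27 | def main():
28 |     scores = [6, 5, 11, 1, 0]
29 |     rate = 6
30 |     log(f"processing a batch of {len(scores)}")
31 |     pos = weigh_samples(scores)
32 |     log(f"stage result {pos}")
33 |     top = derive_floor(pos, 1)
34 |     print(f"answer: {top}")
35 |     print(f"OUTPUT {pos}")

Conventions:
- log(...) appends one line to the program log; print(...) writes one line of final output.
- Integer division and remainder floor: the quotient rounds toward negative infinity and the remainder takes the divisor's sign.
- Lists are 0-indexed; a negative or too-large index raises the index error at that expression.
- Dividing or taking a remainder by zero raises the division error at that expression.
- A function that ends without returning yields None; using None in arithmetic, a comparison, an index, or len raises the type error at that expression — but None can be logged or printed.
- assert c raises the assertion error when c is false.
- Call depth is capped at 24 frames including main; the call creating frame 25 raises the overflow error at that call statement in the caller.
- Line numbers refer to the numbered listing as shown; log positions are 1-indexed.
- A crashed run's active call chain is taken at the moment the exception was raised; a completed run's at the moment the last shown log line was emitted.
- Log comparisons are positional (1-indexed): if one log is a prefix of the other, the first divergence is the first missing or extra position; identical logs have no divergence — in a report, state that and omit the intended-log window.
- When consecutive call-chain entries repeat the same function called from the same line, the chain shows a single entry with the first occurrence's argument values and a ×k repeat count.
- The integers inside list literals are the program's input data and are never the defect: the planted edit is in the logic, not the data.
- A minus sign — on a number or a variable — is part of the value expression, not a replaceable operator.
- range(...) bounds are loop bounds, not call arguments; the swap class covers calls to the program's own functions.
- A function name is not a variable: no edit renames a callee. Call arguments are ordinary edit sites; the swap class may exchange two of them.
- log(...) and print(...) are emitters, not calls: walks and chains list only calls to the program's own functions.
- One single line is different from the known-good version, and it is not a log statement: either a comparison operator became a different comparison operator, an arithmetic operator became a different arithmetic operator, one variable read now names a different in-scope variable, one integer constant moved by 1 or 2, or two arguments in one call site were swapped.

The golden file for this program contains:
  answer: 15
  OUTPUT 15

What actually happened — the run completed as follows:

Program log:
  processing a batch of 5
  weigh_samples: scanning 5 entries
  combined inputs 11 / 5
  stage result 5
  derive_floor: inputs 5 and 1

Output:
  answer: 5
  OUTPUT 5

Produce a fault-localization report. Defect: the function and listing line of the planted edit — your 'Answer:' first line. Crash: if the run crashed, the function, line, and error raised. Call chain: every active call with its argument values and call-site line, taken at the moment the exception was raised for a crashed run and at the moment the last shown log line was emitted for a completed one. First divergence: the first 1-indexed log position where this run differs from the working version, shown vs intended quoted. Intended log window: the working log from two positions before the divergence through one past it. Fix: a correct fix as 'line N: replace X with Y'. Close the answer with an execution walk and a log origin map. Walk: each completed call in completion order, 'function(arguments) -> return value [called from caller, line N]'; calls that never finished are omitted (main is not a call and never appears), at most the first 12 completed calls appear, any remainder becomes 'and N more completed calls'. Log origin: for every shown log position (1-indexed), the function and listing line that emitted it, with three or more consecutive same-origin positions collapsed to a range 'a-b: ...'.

Answer: the defect is in weigh_samples at line 19.
The tell: Log line 4 is where behavior first shows: 'stage result 5' appears instead of 'descend: n=5 acc=0'.
Call chain: main -> derive_floor(5, 1) (called at line 33).
First divergence: position 4 — the shown line 'stage result 5' should read 'descend: n=5 acc=0'.
Intended log window:
  2: weigh_samples: scanning 5 entries
  3: combined inputs 11 / 5
  4: descend: n=5 acc=0
  5: descend: n=4 acc=5
Execution walk:
  probe_limits([6, 5, 11, 1, 0]) -> 11  [called from weigh_samples, line 16]
  pack_ledger(0, 5) -> 5  [called from weigh_samples, line 19]
  weigh_samples([6, 5, 11, 1, 0]) -> 5  [called from main, line 31]
  derive_floor(5, 1) -> 5  [called from main, line 33]
Log origin:
  1: logged in main at line 30
  2: logged in weigh_samples at line 15
  3: logged in weigh_samples at line 18
  4: logged in main at line 32
  5: logged in derive_floor at line 22
A correct fix: line 19: replace `pack_ledger(0, bound)` with `pack_ledger(bound, 0)`.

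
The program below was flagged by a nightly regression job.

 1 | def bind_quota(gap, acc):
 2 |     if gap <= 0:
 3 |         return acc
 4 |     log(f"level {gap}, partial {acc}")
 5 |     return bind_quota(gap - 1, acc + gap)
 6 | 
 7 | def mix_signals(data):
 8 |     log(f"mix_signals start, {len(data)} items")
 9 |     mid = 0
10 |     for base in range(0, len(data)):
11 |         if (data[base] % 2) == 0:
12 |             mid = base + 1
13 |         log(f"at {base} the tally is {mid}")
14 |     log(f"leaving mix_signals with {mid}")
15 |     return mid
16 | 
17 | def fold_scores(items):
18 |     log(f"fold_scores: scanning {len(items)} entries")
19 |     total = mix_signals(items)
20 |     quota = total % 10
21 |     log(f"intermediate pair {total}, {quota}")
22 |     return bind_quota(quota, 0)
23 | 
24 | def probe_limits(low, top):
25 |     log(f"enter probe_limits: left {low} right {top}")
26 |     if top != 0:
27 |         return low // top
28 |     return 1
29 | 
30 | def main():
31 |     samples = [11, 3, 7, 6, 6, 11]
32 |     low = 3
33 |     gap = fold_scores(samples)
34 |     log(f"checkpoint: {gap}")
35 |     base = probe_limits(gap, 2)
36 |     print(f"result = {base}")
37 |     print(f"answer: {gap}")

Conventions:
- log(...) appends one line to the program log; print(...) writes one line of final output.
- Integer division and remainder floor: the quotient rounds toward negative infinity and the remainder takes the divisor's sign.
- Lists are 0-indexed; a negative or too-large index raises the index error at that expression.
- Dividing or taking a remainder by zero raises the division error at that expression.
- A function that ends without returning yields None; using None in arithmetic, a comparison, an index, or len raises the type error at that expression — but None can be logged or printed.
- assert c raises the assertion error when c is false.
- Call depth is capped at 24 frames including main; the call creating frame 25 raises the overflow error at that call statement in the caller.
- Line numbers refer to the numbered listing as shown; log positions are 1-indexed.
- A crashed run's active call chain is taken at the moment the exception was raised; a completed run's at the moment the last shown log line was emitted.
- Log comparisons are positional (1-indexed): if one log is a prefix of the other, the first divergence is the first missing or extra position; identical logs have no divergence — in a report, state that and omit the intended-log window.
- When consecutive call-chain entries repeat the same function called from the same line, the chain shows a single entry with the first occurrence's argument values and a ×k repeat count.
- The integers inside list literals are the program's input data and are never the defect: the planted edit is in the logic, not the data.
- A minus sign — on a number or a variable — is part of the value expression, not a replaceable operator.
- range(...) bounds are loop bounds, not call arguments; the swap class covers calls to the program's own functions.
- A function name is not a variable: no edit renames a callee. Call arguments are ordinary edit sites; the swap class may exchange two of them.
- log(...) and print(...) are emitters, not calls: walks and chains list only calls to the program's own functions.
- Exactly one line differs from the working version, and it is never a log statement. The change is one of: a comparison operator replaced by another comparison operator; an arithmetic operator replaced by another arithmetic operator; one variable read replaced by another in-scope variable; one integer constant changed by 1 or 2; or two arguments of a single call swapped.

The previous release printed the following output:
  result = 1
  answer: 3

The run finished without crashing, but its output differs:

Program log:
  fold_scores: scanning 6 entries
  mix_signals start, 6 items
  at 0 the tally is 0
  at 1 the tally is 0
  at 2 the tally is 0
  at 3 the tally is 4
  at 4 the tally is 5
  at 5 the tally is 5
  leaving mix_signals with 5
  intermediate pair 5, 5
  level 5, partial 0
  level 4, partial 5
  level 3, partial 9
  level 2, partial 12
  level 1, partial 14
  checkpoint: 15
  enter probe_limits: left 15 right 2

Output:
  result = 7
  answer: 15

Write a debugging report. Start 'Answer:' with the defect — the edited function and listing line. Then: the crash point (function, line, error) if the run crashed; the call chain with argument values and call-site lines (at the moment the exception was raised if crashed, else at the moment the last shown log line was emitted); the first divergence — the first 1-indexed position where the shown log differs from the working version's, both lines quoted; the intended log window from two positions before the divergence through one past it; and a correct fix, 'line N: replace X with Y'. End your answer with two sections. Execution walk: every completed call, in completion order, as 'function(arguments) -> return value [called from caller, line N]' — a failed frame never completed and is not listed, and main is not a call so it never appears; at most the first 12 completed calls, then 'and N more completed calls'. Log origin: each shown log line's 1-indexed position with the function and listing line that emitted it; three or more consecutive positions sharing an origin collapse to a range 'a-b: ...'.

Answer: the defect is in mix_signals at line 12.
Key fact: The log first diverges at position 6: the faulty run prints 'at 3 the tally is 4' where the working version prints 'at 3 the tally is 1'.
Call chain: main -> probe_limits(15, 2) (called at line 35).
First divergence: at position 6 the run shows 'at 3 the tally is 4' where the working version logs 'at 3 the tally is 1'.
Intended log window:
  4: at 1 the tally is 0
  5: at 2 the tally is 0
  6: at 3 the tally is 1
  7: at 4 the tally is 2
Execution walk:
  mix_signals([11, 3, 7, 6, 6, 11]) -> 5  [called from fold_scores, line 19]
  bind_quota(0, 15) -> 15  [called from bind_quota, line 5]
  bind_quota(1, 14) -> 15  [called from bind_quota, line 5]
  bind_quota(2, 12) -> 15  [called from bind_quota, line 5]
  bind_quota(3, 9) -> 15  [called from bind_quota, line 5]
  bind_quota(4, 5) -> 15  [called from bind_quota, line 5]
  bind_quota(5, 0) -> 15  [called from fold_scores, line 22]
  fold_scores([11, 3, 7, 6, 6, 11]) -> 15  [called from main, line 33]
  probe_limits(15, 2) -> 7  [called from main, line 35]
Log origin:
  1: emitted by fold_scores (line 18)
  2: emitted by mix_signals (line 8)
  3-8: emitted by mix_signals (line 13)
  9: emitted by mix_signals (line 14)
  10: emitted by fold_scores (line 21)
  11-15: emitted by bind_quota (line 4)
  16: emitted by main (line 34)
  17: emitted by probe_limits (line 25)
A correct fix: line 12: replace `base` with `mid`.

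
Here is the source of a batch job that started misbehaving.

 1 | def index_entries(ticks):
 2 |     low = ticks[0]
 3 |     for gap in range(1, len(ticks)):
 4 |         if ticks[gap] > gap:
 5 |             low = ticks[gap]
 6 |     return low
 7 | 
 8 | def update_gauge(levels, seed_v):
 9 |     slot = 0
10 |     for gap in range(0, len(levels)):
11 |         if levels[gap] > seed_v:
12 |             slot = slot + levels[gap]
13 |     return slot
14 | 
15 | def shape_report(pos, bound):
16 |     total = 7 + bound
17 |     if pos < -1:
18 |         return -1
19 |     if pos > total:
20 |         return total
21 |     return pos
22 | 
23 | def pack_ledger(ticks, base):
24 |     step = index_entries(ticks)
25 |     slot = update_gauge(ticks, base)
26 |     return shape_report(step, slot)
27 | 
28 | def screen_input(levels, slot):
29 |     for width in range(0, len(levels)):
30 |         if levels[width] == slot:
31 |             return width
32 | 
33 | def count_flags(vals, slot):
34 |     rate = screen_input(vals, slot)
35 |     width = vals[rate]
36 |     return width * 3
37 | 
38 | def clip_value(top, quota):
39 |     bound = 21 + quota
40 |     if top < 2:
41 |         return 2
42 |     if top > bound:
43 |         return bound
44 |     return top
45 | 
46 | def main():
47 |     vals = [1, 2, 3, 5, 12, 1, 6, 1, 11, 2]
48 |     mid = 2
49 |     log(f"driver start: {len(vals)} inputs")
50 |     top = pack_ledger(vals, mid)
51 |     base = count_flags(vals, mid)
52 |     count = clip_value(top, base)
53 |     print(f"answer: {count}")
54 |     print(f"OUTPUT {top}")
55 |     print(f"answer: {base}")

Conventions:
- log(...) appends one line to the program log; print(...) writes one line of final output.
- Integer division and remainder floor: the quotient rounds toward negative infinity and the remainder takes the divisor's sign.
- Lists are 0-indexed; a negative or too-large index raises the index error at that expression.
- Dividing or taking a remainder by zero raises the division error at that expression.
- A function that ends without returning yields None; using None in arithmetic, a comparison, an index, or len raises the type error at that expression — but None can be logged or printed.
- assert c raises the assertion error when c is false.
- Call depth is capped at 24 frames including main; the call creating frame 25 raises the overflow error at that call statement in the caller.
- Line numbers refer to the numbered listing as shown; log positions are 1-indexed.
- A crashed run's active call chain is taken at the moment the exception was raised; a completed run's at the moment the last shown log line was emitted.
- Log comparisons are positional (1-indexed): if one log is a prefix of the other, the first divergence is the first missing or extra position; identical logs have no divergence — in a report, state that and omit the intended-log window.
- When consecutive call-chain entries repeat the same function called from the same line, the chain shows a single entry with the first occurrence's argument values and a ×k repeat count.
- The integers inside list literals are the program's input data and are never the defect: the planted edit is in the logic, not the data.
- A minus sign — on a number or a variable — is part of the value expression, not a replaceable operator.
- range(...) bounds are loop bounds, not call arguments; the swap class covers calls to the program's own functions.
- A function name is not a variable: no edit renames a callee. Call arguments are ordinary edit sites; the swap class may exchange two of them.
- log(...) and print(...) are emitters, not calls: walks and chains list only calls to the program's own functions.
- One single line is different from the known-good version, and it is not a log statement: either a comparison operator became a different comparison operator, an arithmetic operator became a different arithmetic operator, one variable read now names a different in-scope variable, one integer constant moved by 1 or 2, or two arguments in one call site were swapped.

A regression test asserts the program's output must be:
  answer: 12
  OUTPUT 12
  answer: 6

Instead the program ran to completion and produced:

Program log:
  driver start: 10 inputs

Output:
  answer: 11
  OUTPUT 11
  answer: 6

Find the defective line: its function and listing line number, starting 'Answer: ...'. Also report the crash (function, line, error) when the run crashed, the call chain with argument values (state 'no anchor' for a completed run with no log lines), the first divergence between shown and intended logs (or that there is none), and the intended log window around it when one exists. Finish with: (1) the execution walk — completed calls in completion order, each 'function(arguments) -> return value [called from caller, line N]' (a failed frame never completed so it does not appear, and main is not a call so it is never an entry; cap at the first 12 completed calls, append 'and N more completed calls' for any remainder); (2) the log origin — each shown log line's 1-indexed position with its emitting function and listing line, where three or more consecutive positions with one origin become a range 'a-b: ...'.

Answer: the defect is in index_entries at line 4.
Key observation: The two runs log identically and part ways only at the printed values.
Call chain: main.
First divergence: none (the log streams are identical).
Execution walk:
  index_entries([1, 2, 3, 5, 12, 1, 6, 1, 11, 2]) -> 11  [called from pack_ledger, line 24]
  update_gauge([1, 2, 3, 5, 12, 1, 6, 1, 11, 2], 2) -> 37  [called from pack_ledger, line 25]
  shape_report(11, 37) -> 11  [called from pack_ledger, line 26]
  pack_ledger([1, 2, 3, 5, 12, 1, 6, 1, 11, 2], 2) -> 11  [called from main, line 50]
  screen_input([1, 2, 3, 5, 12, 1, 6, 1, 11, 2], 2) -> 1  [called from count_flags, line 34]
  count_flags([1, 2, 3, 5, 12, 1, 6, 1, 11, 2], 2) -> 6  [called from main, line 51]
  clip_value(11, 6) -> 11  [called from main, line 52]
Log line origins:
  1 — main, line 49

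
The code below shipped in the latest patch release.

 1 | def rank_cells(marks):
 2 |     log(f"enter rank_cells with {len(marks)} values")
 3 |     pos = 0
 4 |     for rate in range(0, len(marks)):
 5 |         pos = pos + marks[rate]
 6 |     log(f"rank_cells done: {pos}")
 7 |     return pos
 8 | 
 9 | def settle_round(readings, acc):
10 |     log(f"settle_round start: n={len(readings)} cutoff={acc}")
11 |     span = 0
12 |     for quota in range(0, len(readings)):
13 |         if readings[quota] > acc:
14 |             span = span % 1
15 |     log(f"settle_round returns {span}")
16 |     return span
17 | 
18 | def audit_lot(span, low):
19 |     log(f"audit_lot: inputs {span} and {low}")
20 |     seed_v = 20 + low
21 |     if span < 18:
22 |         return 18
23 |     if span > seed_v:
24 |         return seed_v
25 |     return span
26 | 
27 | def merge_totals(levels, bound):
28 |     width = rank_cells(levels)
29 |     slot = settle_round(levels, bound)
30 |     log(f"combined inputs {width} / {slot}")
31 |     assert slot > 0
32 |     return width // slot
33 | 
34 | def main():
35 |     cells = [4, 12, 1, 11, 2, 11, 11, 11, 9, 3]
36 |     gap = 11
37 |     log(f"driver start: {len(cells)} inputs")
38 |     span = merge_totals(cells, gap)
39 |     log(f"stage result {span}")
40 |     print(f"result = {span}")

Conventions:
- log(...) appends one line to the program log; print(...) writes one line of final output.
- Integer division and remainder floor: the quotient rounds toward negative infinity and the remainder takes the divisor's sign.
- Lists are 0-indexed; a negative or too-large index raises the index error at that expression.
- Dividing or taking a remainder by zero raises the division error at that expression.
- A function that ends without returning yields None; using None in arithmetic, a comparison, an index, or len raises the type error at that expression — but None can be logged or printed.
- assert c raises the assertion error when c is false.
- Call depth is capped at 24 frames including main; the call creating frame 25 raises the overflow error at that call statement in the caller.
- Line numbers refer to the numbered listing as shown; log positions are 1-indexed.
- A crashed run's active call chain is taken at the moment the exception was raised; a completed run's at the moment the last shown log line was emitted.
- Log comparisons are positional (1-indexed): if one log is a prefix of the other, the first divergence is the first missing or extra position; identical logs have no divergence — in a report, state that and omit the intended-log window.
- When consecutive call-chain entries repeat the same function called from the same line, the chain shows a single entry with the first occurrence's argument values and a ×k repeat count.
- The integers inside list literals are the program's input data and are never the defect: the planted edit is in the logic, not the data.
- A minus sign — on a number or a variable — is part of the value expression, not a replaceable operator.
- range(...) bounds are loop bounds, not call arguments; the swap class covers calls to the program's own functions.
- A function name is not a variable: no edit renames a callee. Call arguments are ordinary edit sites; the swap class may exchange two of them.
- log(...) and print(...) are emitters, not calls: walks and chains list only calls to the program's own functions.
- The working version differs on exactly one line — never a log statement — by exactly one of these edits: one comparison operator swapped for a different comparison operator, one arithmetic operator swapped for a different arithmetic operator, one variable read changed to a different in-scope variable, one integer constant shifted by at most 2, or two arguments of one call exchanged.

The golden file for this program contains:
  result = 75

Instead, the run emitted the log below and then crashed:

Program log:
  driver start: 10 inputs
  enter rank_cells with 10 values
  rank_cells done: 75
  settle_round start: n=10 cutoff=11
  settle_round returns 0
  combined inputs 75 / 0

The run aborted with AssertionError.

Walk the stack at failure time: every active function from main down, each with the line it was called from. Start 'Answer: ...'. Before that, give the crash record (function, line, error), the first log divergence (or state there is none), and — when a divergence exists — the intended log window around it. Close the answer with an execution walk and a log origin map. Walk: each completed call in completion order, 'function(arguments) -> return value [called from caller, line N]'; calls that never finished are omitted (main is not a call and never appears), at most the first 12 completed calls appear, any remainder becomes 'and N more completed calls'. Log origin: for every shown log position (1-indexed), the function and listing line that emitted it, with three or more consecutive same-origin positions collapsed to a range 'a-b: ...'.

Answer: main -> merge_totals (called at line 38).
The tell: Everything matches until log position 5, which reads 'settle_round returns 0' in place of 'settle_round returns 1'.
Crash: merge_totals, line 31, AssertionError.
First divergence: at position 5 the run shows 'settle_round returns 0' where the working version logs 'settle_round returns 1'.
Intended log window:
  3: rank_cells done: 75
  4: settle_round start: n=10 cutoff=11
  5: settle_round returns 1
  6: combined inputs 75 / 1
Execution walk:
  rank_cells([4, 12, 1, 11, 2, 11, 11, 11, 9, 3]) -> 75  [called from merge_totals, line 28]
  settle_round([4, 12, 1, 11, 2, 11, 11, 11, 9, 3], 11) -> 0  [called from merge_totals, line 29]
Origin of each log line:
  1 — main, line 37
  2 — rank_cells, line 2
  3 — rank_cells, line 6
  4 — settle_round, line 10
  5 — settle_round, line 15
  6 — merge_totals, line 30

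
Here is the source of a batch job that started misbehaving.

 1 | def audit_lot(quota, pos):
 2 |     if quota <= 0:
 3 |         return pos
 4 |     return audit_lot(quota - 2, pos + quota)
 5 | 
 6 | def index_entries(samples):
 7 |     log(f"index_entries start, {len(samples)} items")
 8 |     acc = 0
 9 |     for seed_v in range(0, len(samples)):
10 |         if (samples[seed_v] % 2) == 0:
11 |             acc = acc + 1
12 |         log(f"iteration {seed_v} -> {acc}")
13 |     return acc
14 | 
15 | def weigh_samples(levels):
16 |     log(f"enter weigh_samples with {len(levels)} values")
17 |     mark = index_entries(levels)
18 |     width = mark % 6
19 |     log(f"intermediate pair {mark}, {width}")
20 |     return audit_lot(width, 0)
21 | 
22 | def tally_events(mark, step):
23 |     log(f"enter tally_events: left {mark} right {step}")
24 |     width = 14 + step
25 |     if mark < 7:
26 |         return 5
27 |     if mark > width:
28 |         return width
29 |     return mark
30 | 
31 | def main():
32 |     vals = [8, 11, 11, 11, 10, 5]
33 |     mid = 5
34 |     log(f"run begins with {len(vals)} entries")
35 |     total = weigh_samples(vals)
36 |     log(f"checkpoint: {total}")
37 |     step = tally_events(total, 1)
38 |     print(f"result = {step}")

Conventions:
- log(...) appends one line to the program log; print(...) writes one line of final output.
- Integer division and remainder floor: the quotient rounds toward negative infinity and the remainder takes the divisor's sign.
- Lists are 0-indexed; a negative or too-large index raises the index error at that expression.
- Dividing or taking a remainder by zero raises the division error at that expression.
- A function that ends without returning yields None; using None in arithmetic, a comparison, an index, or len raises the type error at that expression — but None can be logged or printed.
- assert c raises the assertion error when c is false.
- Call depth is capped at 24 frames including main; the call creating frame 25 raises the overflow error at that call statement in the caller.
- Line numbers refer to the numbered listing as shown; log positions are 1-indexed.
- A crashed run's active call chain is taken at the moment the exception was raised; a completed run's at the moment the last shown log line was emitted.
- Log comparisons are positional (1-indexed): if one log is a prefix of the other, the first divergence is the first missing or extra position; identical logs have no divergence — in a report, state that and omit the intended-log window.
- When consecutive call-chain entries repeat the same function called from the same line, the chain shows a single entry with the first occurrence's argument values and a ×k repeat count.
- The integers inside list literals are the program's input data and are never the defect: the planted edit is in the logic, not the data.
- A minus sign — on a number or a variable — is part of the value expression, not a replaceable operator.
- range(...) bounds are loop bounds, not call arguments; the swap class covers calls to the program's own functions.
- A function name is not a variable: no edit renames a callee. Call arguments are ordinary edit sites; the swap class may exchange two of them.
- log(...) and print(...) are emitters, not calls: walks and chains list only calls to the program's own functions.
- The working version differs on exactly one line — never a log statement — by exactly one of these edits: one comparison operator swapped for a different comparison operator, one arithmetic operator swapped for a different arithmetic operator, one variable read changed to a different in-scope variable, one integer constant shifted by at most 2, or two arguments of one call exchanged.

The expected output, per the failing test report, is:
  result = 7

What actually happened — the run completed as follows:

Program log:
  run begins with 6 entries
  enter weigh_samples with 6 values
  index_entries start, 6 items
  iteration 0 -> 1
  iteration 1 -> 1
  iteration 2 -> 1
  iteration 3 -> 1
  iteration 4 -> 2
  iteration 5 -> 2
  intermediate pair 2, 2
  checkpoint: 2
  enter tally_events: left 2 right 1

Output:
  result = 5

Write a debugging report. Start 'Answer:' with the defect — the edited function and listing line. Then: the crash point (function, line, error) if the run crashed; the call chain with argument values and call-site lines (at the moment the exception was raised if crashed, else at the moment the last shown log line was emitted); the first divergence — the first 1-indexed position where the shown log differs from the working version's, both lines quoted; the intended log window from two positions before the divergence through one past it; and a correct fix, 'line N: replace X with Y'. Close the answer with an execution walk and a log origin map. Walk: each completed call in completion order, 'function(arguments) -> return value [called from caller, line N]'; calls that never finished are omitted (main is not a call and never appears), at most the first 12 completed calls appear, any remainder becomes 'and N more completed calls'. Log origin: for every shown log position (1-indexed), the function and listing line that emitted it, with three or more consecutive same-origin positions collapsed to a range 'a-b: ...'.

Answer: the defect is in tally_events at line 26.
Key fact: The two runs log identically and part ways only at the printed values.
Call chain: main -> tally_events(2, 1) (called at line 37).
First divergence: none — the logs agree in full.
Execution walk:
  index_entries([8, 11, 11, 11, 10, 5]) -> 2  [called from weigh_samples, line 17]
  audit_lot(0, 2) -> 2  [called from audit_lot, line 4]
  audit_lot(2, 0) -> 2  [called from weigh_samples, line 20]
  weigh_samples([8, 11, 11, 11, 10, 5]) -> 2  [called from main, line 35]
  tally_events(2, 1) -> 5  [called from main, line 37]
Log origins:
  1: logged in main at line 34
  2: logged in weigh_samples at line 16
  3: logged in index_entries at line 7
  4-9: logged in index_entries at line 12
  10: logged in weigh_samples at line 19
  11: logged in main at line 36
  12: logged in tally_events at line 23
A correct fix: line 26: replace `5` with `7`.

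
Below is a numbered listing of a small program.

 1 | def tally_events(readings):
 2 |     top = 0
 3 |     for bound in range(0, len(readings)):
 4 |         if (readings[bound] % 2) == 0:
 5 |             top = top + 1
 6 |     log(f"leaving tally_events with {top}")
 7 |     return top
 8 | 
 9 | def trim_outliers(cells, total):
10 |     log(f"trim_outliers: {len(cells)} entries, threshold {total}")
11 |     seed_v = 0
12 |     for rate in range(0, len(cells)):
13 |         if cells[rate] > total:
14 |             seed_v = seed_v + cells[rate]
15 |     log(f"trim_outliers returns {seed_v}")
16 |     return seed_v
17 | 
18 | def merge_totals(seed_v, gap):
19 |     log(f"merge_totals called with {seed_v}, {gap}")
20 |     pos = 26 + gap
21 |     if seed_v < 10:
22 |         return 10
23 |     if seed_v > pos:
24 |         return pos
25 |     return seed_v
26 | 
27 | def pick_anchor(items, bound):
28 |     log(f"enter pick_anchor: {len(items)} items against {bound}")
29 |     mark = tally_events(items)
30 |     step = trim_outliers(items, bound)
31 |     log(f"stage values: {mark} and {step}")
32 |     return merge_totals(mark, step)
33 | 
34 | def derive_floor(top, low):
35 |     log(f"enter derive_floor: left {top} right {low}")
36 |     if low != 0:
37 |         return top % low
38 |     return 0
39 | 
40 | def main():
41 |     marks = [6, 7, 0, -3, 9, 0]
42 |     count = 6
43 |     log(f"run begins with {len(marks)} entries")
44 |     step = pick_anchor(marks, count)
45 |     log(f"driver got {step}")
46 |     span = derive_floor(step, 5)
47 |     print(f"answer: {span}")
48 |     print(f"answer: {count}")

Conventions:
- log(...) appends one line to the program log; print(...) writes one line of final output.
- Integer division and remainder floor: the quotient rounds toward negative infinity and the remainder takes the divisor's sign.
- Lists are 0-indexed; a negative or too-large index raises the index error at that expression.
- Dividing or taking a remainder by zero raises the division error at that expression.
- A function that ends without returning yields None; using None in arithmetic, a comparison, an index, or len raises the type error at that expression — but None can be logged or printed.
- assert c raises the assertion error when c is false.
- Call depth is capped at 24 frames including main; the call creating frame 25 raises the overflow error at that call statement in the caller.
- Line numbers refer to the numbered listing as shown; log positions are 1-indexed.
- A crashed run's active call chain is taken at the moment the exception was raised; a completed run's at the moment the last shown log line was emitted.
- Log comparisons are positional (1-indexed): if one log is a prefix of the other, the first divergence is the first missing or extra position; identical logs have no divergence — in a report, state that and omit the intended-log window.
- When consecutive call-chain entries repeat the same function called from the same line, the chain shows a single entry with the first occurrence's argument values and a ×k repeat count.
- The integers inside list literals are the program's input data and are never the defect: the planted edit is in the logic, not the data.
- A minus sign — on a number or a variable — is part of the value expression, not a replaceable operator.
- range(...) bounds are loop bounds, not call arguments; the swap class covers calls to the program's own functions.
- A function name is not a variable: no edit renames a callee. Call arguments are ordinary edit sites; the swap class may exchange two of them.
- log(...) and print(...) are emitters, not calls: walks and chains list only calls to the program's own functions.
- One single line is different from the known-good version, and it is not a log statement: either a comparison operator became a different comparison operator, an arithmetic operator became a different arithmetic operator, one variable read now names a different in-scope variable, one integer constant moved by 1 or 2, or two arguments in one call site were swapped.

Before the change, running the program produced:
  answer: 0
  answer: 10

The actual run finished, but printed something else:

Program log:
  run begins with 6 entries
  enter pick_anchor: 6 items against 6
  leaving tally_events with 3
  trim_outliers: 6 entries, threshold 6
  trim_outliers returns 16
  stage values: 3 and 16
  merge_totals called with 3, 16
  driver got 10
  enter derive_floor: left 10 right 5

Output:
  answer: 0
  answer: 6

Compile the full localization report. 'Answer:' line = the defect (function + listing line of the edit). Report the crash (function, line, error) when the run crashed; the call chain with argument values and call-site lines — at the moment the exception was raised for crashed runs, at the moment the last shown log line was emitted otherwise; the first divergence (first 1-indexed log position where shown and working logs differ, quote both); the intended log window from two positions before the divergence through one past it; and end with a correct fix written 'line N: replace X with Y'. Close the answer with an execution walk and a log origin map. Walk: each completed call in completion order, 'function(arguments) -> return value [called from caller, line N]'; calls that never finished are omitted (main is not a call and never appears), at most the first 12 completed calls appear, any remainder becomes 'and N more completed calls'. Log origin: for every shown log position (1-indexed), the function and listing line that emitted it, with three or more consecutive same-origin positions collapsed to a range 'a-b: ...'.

Answer: the defect is in main at line 48.
Core observation: The logs agree in full; only the final output differs.
Call chain: main -> derive_floor(10, 5) (called at line 46).
First divergence: none; the two logs match at every position.
Execution walk:
  tally_events([6, 7, 0, -3, 9, 0]) -> 3  [called from pick_anchor, line 29]
  trim_outliers([6, 7, 0, -3, 9, 0], 6) -> 16  [called from pick_anchor, line 30]
  merge_totals(3, 16) -> 10  [called from pick_anchor, line 32]
  pick_anchor([6, 7, 0, -3, 9, 0], 6) -> 10  [called from main, line 44]
  derive_floor(10, 5) -> 0  [called from main, line 46]
Origin of each log line:
  1: logged in main at line 43
  2: logged in pick_anchor at line 28
  3: logged in tally_events at line 6
  4: logged in trim_outliers at line 10
  5: logged in trim_outliers at line 15
  6: logged in pick_anchor at line 31
  7: logged in merge_totals at line 19
  8: logged in main at line 45
  9: logged in derive_floor at line 35
A correct fix: line 48: replace `count` with `step`.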